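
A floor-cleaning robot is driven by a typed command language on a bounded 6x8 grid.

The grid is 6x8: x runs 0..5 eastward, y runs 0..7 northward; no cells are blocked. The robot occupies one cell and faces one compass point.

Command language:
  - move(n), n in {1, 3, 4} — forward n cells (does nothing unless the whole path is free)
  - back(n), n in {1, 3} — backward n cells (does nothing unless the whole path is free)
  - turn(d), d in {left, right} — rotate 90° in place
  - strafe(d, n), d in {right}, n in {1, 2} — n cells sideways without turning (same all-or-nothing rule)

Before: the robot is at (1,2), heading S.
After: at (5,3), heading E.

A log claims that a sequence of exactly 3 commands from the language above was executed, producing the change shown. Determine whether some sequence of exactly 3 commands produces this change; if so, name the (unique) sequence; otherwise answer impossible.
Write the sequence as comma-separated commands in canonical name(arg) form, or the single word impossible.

key: cell and facing (now E) both changed — the 3 commands mix motion and turning
initial: at (1,2), heading S
step 1 (back(1)): at (1,3), heading S
step 2 (turn(left)): at (1,3), heading E
step 3 (move(4)): at (5,3), heading E
no rival 3-sequence matches.

back(1), turn(left), move(4)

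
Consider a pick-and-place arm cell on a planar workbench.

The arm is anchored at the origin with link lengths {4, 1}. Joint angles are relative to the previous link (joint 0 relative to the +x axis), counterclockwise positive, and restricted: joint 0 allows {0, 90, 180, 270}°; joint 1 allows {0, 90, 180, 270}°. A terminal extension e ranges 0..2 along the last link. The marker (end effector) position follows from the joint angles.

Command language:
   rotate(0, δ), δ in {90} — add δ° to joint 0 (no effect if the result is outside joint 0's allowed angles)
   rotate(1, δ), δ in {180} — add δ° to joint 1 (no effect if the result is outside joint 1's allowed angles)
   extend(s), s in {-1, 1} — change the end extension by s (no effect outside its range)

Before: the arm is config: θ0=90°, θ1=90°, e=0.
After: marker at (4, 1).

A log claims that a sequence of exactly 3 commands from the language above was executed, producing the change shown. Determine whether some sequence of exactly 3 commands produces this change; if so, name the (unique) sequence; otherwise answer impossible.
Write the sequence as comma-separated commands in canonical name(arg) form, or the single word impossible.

begin: config: θ0=90°, θ1=90°, e=0
1. rotate(0, 90) → config: θ0=180°, θ1=90°, e=0
2. rotate(0, 90) → config: θ0=270°, θ1=90°, e=0
3. rotate(0, 90) → config: θ0=0°, θ1=90°, e=0
all 64 alternatives checked — unique.

rotate(0, 90), rotate(0, 90), rotate(0, 90)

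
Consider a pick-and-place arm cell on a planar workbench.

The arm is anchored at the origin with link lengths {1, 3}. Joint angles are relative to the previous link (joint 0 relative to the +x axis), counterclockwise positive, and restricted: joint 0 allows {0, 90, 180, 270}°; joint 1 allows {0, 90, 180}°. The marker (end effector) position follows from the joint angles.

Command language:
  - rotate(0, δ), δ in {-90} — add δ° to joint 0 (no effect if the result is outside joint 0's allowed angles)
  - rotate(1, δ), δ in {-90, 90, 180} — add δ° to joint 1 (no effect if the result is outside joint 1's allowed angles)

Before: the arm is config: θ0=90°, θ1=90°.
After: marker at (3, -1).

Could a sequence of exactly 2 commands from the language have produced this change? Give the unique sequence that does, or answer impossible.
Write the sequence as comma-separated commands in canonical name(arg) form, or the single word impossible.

rotate(0, -90), rotate(0, -90)

start: config: θ0=90°, θ1=90°
[1] after rotate(0, -90): config: θ0=0°, θ1=90°
[2] after rotate(0, -90): config: θ0=270°, θ1=90°
all 16 alternatives checked — unique.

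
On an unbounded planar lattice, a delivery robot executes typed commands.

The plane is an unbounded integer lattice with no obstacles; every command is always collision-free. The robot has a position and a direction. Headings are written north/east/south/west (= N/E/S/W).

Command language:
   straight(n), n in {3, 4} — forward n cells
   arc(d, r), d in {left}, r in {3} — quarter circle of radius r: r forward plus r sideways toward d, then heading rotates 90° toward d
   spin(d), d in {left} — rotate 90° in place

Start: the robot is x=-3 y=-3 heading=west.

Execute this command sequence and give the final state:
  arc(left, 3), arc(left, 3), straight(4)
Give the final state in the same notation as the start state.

x=1 y=-9 heading=east

begin: x=-3 y=-3 heading=west
1. arc(left, 3) → x=-6 y=-6 heading=south
2. arc(left, 3) → x=-3 y=-9 heading=east
3. straight(4) → x=1 y=-9 heading=east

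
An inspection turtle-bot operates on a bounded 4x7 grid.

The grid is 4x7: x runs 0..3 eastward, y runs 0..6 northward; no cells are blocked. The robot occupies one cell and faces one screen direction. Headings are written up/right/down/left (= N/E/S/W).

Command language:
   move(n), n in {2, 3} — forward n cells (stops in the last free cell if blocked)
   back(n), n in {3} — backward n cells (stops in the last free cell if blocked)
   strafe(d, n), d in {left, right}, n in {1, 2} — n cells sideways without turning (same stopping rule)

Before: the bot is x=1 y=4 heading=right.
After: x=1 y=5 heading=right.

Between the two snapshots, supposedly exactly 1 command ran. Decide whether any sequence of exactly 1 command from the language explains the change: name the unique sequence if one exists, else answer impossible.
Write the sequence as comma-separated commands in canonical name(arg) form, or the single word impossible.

strafe(left, 1)

key: still facing E — the one step turns nothing
t0: x=1 y=4 heading=right
[1] after strafe(left, 1): x=1 y=5 heading=right
all 7 alternatives checked — unique.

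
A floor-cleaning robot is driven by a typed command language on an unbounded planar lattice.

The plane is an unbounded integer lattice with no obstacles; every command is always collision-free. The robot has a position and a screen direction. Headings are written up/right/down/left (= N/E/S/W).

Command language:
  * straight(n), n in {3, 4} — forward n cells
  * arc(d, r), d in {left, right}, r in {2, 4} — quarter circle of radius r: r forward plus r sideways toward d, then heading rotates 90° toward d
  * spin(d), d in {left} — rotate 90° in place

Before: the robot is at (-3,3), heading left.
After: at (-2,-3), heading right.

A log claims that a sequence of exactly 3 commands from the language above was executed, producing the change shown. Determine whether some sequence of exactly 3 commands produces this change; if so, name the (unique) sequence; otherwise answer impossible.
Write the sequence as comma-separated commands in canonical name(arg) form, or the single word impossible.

key: running straight(3) before arc(left, 4) would end elsewhere — order is forced
begin: at (-3,3), heading left
[1] after arc(left, 4): at (-7,-1), heading down
[2] after arc(left, 2): at (-5,-3), heading right
[3] after straight(3): at (-2,-3), heading right
all 343 alternatives checked — unique.

arc(left, 4), arc(left, 2), straight(3)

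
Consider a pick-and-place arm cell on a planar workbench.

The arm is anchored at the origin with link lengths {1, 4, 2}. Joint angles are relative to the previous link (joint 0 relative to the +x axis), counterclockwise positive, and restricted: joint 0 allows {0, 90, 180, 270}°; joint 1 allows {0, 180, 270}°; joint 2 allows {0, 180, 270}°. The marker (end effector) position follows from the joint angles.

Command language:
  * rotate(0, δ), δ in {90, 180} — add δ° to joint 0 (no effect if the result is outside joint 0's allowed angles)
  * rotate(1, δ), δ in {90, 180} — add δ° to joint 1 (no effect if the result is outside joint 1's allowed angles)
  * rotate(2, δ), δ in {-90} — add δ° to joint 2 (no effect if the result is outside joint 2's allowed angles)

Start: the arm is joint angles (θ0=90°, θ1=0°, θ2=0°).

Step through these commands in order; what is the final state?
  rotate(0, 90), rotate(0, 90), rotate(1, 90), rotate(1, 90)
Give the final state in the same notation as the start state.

joint angles (θ0=270°, θ1=0°, θ2=0°)

t0: joint angles (θ0=90°, θ1=0°, θ2=0°)
[1] after rotate(0, 90): joint angles (θ0=180°, θ1=0°, θ2=0°)
[2] after rotate(0, 90): joint angles (θ0=270°, θ1=0°, θ2=0°)
[3] after rotate(1, 90): joint angles (θ0=270°, θ1=0°, θ2=0°)
[4] after rotate(1, 90): joint angles (θ0=270°, θ1=0°, θ2=0°)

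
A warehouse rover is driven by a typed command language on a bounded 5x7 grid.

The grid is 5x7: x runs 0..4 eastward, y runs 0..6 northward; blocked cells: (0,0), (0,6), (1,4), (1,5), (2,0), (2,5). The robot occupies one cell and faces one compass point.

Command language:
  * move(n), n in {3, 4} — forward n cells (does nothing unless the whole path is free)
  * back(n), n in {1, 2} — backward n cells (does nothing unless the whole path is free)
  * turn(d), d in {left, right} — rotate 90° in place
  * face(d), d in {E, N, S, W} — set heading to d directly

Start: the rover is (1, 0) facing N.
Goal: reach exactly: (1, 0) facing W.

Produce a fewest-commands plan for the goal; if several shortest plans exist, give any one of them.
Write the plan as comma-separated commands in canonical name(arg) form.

from: (1, 0) facing N
1. face(W) → (1, 0) facing W
minimal: 1 command(s), checked below 1.

face(W)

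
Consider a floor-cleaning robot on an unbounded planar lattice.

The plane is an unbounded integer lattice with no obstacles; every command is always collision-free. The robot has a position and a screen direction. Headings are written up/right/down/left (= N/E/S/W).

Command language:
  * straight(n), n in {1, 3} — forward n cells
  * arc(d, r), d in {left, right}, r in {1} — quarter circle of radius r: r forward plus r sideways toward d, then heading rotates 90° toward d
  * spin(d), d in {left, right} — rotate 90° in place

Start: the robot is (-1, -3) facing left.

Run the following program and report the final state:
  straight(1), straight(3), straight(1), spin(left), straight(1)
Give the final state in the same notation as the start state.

from: (-1, -3) facing left
[1] after straight(1): (-2, -3) facing left
[2] after straight(3): (-5, -3) facing left
[3] after straight(1): (-6, -3) facing left
[4] after spin(left): (-6, -3) facing down
[5] after straight(1): (-6, -4) facing down

(-6, -4) facing down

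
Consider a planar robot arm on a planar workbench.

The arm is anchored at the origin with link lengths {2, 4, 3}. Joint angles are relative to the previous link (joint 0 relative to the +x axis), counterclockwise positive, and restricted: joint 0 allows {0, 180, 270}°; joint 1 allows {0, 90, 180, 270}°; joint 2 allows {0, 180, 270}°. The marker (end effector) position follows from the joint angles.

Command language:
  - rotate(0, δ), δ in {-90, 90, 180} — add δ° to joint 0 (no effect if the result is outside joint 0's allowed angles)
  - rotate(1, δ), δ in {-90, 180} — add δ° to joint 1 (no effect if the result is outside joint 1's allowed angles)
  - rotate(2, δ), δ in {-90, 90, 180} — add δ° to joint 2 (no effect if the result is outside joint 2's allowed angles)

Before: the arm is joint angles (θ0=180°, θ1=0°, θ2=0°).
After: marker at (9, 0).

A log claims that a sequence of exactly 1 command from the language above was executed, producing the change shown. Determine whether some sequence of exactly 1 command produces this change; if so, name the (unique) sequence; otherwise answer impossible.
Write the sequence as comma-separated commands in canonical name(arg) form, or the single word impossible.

t0: joint angles (θ0=180°, θ1=0°, θ2=0°)
t=1 rotate(0, 180) ⇒ joint angles (θ0=0°, θ1=0°, θ2=0°)
no other 1-command option fits: unique.

rotate(0, 180)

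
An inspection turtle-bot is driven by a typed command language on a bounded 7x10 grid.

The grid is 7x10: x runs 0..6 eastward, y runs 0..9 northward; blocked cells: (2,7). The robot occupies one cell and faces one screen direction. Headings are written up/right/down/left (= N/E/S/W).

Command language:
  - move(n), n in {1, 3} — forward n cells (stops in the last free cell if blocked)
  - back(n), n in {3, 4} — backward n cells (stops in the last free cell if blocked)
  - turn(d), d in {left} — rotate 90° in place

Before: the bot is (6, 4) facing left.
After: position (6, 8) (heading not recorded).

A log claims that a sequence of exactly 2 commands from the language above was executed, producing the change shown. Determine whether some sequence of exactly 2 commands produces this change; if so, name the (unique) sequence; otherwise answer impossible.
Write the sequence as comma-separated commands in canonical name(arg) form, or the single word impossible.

key: order matters: swapping turn(left) and back(4) lands elsewhere
initial: (6, 4) facing left
1. turn(left) → (6, 4) facing down
2. back(4) → (6, 8) facing down
uniquely the one of 25 2-step routes that fits.

turn(left), back(4)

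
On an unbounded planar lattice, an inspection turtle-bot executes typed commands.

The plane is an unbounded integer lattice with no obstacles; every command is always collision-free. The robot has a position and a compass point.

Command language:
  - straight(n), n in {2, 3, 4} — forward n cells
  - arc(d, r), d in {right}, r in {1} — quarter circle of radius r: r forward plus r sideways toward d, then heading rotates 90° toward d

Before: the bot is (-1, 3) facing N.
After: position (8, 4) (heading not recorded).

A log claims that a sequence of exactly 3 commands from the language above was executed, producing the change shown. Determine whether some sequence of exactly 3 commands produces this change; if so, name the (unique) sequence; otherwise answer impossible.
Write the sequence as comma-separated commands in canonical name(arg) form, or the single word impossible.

arc(right, 1), straight(4), straight(4)

key: order matters: swapping arc(right, 1) and straight(4) lands elsewhere
t0: (-1, 3) facing N
t=1 arc(right, 1) ⇒ (0, 4) facing E
t=2 straight(4) ⇒ (4, 4) facing E
t=3 straight(4) ⇒ (8, 4) facing E
all 64 alternatives checked — unique.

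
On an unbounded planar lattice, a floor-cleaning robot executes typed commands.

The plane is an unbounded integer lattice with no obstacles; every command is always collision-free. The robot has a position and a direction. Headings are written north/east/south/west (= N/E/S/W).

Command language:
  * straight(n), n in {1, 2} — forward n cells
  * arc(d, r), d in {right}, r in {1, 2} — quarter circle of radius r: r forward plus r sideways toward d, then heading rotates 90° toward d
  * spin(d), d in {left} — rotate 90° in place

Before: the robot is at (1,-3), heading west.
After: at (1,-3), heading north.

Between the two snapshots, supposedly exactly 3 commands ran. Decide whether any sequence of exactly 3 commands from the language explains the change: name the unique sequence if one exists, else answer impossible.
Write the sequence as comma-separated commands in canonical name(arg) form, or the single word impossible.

key: parked at (1,-3) the whole time — nothing moves the robot
start: at (1,-3), heading west
t=1 spin(left) ⇒ at (1,-3), heading south
t=2 spin(left) ⇒ at (1,-3), heading east
t=3 spin(left) ⇒ at (1,-3), heading north
no other 3-command option fits: unique.

spin(left), spin(left), spin(left)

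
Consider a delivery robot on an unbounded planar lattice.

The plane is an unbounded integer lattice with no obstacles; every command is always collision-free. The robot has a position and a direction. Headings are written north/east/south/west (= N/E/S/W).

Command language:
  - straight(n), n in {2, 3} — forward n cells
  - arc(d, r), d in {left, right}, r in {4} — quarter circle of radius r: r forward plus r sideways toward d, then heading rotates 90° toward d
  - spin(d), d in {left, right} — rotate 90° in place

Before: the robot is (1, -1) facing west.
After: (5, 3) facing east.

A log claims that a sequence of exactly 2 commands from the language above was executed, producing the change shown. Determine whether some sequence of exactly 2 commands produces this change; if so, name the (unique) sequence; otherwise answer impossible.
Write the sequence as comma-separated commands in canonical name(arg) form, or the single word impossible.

key: position moved to (5,3) AND the heading swung to E — translation plus rotation needed
initial: (1, -1) facing west
step 1 (spin(right)): (1, -1) facing north
step 2 (arc(right, 4)): (5, 3) facing east
no rival 2-sequence matches.

spin(right), arc(right, 4)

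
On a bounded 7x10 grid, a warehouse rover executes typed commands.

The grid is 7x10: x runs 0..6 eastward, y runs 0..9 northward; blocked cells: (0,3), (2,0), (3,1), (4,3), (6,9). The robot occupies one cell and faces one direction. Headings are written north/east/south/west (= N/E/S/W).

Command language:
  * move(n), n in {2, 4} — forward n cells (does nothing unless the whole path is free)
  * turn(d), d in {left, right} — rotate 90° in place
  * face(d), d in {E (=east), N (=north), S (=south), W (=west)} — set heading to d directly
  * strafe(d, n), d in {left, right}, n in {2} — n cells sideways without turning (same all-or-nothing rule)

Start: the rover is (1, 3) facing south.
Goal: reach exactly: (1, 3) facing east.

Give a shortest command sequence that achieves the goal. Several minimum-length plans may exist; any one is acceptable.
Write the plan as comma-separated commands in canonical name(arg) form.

t0: (1, 3) facing south
step 1 (turn(left)): (1, 3) facing east
minimal: 1 command(s), checked below 1.

turn(left)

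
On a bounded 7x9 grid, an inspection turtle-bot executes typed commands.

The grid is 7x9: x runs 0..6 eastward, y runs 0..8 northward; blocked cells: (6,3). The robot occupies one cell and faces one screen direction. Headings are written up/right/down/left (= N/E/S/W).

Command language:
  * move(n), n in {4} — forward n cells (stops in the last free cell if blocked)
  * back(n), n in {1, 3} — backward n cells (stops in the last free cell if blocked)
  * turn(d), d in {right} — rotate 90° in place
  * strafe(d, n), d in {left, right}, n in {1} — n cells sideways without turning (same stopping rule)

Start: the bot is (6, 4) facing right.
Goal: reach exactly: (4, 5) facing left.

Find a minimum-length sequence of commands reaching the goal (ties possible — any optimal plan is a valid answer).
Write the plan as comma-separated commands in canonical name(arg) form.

start: (6, 4) facing right
t=1 turn(right) ⇒ (6, 4) facing down
t=2 back(1) ⇒ (6, 5) facing down
t=3 strafe(right, 1) ⇒ (5, 5) facing down
t=4 strafe(right, 1) ⇒ (4, 5) facing down
t=5 turn(right) ⇒ (4, 5) facing left
nothing shorter than 5 reaches the goal.

turn(right), back(1), strafe(right, 1), strafe(right, 1), turn(right)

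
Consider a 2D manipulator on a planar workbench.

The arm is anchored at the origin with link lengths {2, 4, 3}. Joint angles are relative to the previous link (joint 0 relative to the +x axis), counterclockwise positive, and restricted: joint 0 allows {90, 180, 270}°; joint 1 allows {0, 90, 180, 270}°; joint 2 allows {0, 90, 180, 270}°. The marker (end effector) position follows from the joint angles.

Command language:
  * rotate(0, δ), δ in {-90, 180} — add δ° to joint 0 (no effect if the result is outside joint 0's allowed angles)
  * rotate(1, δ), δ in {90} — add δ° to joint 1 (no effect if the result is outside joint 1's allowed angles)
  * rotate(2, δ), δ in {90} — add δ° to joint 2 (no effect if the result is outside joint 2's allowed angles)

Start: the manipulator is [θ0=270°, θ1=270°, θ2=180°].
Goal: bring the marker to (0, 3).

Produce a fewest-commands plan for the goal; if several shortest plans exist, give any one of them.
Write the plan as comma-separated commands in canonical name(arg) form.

start: [θ0=270°, θ1=270°, θ2=180°]
t=1 rotate(0, 180) ⇒ [θ0=90°, θ1=270°, θ2=180°]
t=2 rotate(1, 90) ⇒ [θ0=90°, θ1=0°, θ2=180°]
minimal: 2 command(s), checked below 2.

rotate(0, 180), rotate(1, 90)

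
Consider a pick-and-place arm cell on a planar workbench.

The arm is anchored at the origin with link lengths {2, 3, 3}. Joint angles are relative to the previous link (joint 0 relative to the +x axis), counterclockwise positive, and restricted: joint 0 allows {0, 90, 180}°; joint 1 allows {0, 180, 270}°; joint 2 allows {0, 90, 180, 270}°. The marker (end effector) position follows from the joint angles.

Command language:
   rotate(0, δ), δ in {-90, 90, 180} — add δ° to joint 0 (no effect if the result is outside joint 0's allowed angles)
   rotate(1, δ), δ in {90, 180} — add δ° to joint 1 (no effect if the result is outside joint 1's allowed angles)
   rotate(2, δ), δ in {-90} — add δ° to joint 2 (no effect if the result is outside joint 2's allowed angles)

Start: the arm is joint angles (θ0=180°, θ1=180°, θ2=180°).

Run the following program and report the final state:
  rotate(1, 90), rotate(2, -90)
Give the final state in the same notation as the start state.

begin: joint angles (θ0=180°, θ1=180°, θ2=180°)
1. rotate(1, 90) → joint angles (θ0=180°, θ1=270°, θ2=180°)
2. rotate(2, -90) → joint angles (θ0=180°, θ1=270°, θ2=90°)

joint angles (θ0=180°, θ1=270°, θ2=90°)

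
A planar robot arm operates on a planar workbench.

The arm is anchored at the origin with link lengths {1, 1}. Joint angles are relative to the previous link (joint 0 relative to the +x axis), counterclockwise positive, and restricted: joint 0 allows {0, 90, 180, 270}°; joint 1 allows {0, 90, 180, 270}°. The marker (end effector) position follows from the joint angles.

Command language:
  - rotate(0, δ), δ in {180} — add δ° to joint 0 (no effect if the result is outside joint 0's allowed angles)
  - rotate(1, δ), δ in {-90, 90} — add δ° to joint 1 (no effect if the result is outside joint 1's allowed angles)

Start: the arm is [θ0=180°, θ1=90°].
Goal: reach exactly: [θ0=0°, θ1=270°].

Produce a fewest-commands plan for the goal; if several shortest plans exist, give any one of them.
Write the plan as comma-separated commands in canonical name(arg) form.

initial: [θ0=180°, θ1=90°]
t=1 rotate(1, -90) ⇒ [θ0=180°, θ1=0°]
t=2 rotate(1, -90) ⇒ [θ0=180°, θ1=270°]
t=3 rotate(0, 180) ⇒ [θ0=0°, θ1=270°]
no 2-step plan works, so 3 is optimal.

rotate(1, -90), rotate(1, -90), rotate(0, 180)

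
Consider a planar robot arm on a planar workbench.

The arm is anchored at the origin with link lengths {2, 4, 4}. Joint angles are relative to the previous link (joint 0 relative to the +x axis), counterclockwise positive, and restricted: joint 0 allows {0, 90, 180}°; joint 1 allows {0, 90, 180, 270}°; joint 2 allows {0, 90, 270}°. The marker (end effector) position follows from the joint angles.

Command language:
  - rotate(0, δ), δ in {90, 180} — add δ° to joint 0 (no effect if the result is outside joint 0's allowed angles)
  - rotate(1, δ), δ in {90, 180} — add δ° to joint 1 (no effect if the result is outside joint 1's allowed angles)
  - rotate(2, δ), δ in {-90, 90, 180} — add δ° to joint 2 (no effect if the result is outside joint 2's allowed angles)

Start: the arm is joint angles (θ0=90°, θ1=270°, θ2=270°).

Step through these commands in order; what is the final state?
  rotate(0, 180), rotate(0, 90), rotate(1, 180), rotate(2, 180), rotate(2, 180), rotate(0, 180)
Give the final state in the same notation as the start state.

joint angles (θ0=0°, θ1=90°, θ2=270°)

begin: joint angles (θ0=90°, θ1=270°, θ2=270°)
[1] after rotate(0, 180): joint angles (θ0=90°, θ1=270°, θ2=270°)
[2] after rotate(0, 90): joint angles (θ0=180°, θ1=270°, θ2=270°)
[3] after rotate(1, 180): joint angles (θ0=180°, θ1=90°, θ2=270°)
[4] after rotate(2, 180): joint angles (θ0=180°, θ1=90°, θ2=90°)
[5] after rotate(2, 180): joint angles (θ0=180°, θ1=90°, θ2=270°)
[6] after rotate(0, 180): joint angles (θ0=0°, θ1=90°, θ2=270°)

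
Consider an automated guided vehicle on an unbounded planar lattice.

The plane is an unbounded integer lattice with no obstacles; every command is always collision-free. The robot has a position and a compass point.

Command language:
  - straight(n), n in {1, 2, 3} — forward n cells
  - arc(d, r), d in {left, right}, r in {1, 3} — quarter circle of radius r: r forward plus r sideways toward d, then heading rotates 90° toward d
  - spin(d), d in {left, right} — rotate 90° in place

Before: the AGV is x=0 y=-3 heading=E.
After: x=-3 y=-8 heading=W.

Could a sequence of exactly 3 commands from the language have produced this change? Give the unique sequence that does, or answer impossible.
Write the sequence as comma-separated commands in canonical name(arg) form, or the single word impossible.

key: cell and facing (now W) both changed — the 3 commands mix motion and turning
begin: x=0 y=-3 heading=E
t=1 spin(right) ⇒ x=0 y=-3 heading=S
t=2 straight(2) ⇒ x=0 y=-5 heading=S
t=3 arc(right, 3) ⇒ x=-3 y=-8 heading=W
all 729 alternatives checked — unique.

spin(right), straight(2), arc(right, 3)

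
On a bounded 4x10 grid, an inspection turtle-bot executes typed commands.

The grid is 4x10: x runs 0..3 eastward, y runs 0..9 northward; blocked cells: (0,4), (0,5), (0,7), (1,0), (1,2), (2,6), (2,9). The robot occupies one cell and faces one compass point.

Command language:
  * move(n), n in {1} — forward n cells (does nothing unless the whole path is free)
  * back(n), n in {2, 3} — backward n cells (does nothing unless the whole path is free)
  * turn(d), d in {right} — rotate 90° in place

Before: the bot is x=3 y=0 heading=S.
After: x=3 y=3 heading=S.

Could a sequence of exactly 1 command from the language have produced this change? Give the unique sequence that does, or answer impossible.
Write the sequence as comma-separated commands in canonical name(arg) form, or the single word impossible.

back(3)

key: heading stays S — the single command does not turn
start: x=3 y=0 heading=S
[1] after back(3): x=3 y=3 heading=S
no rival 1-sequence matches.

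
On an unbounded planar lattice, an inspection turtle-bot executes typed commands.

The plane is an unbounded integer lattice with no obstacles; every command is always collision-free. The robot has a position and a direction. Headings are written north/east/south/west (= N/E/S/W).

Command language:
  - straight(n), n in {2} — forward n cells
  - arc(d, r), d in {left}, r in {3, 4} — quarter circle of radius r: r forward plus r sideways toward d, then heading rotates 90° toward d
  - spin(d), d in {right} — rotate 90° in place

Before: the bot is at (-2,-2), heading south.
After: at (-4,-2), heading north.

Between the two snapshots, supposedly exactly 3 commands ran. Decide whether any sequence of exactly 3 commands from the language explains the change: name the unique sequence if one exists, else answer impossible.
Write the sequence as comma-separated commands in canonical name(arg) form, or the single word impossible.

key: position moved to (-4,-2) AND the heading swung to N — translation plus rotation needed
t0: at (-2,-2), heading south
1. spin(right) → at (-2,-2), heading west
2. straight(2) → at (-4,-2), heading west
3. spin(right) → at (-4,-2), heading north
uniquely the one of 64 3-step routes that fits.

spin(right), straight(2), spin(right)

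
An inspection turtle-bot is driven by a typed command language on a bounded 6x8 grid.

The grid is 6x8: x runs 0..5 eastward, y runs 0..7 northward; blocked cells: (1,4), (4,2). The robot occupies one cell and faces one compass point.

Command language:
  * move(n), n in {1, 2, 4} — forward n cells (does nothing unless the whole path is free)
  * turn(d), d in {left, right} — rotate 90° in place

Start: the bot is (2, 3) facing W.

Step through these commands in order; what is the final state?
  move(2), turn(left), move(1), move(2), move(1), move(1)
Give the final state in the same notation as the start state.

t0: (2, 3) facing W
1. move(2) → (0, 3) facing W
2. turn(left) → (0, 3) facing S
3. move(1) → (0, 2) facing S
4. move(2) → (0, 0) facing S
5. move(1) → (0, 0) facing S
6. move(1) → (0, 0) facing S

(0, 0) facing S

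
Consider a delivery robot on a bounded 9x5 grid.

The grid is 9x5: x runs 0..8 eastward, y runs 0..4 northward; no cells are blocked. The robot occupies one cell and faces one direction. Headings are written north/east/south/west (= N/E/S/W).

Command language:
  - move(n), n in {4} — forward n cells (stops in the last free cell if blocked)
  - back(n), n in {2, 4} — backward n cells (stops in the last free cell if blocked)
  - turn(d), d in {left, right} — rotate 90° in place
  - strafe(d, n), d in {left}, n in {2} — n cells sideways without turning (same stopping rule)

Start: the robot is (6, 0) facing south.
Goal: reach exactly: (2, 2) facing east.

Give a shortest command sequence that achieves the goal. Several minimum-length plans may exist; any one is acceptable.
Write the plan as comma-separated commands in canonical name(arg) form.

from: (6, 0) facing south
step 1 (back(2)): (6, 2) facing south
step 2 (turn(left)): (6, 2) facing east
step 3 (back(4)): (2, 2) facing east
no 2-step plan works, so 3 is optimal.

back(2), turn(left), back(4)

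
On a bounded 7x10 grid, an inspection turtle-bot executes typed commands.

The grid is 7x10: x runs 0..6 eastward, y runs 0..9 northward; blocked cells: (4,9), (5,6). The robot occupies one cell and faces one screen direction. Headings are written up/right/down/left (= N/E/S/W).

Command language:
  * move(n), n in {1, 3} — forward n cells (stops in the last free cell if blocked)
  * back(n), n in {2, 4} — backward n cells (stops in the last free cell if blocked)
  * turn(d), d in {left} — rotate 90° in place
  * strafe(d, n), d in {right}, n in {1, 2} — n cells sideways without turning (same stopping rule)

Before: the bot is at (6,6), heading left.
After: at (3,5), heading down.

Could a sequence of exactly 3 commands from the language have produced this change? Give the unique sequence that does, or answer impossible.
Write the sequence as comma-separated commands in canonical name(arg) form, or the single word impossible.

impossible

every 3-command combo misses the target.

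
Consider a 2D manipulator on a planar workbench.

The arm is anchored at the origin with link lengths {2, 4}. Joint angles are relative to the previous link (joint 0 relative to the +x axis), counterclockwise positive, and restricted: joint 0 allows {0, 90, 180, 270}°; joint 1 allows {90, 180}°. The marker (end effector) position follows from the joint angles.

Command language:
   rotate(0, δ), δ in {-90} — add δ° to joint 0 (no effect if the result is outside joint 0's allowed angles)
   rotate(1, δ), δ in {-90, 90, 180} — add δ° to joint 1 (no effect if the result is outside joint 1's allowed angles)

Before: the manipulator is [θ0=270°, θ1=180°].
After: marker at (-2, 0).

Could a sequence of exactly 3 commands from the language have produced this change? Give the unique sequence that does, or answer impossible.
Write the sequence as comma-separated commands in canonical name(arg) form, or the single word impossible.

t0: [θ0=270°, θ1=180°]
[1] after rotate(0, -90): [θ0=180°, θ1=180°]
[2] after rotate(0, -90): [θ0=90°, θ1=180°]
[3] after rotate(0, -90): [θ0=0°, θ1=180°]
no other 3-command option fits: unique.

rotate(0, -90), rotate(0, -90), rotate(0, -90)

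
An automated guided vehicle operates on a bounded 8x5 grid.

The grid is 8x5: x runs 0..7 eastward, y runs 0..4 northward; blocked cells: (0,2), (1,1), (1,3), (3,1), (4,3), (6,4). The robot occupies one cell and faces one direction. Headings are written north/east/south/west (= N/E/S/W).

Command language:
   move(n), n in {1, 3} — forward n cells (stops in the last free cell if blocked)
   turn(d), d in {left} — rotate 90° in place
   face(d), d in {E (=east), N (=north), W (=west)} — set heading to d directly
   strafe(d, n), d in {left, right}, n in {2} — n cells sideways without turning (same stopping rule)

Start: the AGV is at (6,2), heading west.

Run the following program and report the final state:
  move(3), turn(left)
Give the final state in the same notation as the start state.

initial: at (6,2), heading west
step 1 (move(3)): at (3,2), heading west
step 2 (turn(left)): at (3,2), heading south

at (3,2), heading south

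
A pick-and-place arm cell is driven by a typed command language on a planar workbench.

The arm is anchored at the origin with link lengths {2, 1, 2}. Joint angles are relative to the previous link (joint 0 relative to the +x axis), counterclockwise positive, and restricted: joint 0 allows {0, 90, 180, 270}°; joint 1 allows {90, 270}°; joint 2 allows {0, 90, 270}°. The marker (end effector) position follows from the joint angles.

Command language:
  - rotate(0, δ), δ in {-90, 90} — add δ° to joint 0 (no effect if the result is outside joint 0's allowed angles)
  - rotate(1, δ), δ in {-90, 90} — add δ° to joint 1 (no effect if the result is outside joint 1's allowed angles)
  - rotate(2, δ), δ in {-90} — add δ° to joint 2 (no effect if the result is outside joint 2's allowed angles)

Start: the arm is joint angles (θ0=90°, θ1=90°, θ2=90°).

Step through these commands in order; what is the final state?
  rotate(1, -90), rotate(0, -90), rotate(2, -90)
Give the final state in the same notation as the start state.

joint angles (θ0=0°, θ1=90°, θ2=0°)

from: joint angles (θ0=90°, θ1=90°, θ2=90°)
t=1 rotate(1, -90) ⇒ joint angles (θ0=90°, θ1=90°, θ2=90°)
t=2 rotate(0, -90) ⇒ joint angles (θ0=0°, θ1=90°, θ2=90°)
t=3 rotate(2, -90) ⇒ joint angles (θ0=0°, θ1=90°, θ2=0°)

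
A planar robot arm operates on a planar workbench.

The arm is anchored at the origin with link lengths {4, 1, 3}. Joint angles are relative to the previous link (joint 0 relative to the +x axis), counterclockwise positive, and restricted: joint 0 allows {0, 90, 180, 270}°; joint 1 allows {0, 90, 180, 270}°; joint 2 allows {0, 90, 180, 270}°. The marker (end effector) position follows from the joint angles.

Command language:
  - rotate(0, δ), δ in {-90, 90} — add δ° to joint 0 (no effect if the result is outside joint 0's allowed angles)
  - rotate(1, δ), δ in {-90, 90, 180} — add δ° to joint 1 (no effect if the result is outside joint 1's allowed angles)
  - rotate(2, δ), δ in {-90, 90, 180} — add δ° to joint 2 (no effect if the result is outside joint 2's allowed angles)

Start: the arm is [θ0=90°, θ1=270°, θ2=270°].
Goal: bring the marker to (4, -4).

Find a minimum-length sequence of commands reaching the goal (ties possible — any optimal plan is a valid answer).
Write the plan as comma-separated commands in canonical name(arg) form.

start: [θ0=90°, θ1=270°, θ2=270°]
1. rotate(2, 90) → [θ0=90°, θ1=270°, θ2=0°]
2. rotate(0, -90) → [θ0=0°, θ1=270°, θ2=0°]
no 1-step plan works, so 2 is optimal.

rotate(2, 90), rotate(0, -90)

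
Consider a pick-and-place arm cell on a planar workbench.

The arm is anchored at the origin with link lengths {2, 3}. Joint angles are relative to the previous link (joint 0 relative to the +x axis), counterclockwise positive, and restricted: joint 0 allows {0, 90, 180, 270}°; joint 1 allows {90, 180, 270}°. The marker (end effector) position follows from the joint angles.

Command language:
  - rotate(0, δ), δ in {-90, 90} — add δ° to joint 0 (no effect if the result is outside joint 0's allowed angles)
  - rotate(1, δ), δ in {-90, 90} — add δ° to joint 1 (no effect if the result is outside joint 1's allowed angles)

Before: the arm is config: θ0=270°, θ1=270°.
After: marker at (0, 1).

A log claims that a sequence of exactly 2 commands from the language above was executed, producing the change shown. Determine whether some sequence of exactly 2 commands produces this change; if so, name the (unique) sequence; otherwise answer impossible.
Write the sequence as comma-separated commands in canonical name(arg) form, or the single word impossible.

rotate(1, 90), rotate(1, -90)

key: running rotate(1, -90) before rotate(1, 90) would end elsewhere — order is forced
initial: config: θ0=270°, θ1=270°
1. rotate(1, 90) → config: θ0=270°, θ1=270°
2. rotate(1, -90) → config: θ0=270°, θ1=180°
all 16 alternatives checked — unique.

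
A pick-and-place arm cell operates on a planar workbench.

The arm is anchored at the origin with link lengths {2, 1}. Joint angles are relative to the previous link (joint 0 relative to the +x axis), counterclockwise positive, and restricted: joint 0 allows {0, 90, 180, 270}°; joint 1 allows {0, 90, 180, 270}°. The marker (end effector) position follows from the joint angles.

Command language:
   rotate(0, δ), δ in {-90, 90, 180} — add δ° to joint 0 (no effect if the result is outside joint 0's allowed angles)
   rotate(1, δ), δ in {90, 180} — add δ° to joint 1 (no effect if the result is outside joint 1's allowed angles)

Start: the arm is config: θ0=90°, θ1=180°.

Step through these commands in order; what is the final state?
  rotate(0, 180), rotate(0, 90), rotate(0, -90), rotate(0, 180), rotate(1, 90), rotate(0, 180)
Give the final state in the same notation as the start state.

from: config: θ0=90°, θ1=180°
t=1 rotate(0, 180) ⇒ config: θ0=270°, θ1=180°
t=2 rotate(0, 90) ⇒ config: θ0=0°, θ1=180°
t=3 rotate(0, -90) ⇒ config: θ0=270°, θ1=180°
t=4 rotate(0, 180) ⇒ config: θ0=90°, θ1=180°
t=5 rotate(1, 90) ⇒ config: θ0=90°, θ1=270°
t=6 rotate(0, 180) ⇒ config: θ0=270°, θ1=270°

config: θ0=270°, θ1=270°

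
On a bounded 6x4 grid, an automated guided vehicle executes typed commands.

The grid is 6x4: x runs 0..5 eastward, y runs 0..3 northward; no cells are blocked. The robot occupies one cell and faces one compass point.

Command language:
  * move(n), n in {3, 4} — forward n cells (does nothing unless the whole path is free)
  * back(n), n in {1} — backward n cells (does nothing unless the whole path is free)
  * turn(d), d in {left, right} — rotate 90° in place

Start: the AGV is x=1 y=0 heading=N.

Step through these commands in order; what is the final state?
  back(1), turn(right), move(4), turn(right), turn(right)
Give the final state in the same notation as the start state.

x=5 y=0 heading=W

initial: x=1 y=0 heading=N
[1] after back(1): x=1 y=0 heading=N
[2] after turn(right): x=1 y=0 heading=E
[3] after move(4): x=5 y=0 heading=E
[4] after turn(right): x=5 y=0 heading=S
[5] after turn(right): x=5 y=0 heading=W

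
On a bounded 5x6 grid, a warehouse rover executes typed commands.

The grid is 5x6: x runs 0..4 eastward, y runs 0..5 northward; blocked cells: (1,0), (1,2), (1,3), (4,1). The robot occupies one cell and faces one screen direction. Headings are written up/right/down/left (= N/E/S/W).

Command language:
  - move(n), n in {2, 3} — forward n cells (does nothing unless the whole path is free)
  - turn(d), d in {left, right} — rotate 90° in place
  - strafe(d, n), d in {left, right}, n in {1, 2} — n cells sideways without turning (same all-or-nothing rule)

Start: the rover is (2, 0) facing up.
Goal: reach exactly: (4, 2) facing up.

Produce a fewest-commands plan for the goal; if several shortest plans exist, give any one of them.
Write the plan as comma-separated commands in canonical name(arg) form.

from: (2, 0) facing up
1. move(2) → (2, 2) facing up
2. strafe(right, 2) → (4, 2) facing up
no 1-step plan works, so 2 is optimal.

move(2), strafe(right, 2)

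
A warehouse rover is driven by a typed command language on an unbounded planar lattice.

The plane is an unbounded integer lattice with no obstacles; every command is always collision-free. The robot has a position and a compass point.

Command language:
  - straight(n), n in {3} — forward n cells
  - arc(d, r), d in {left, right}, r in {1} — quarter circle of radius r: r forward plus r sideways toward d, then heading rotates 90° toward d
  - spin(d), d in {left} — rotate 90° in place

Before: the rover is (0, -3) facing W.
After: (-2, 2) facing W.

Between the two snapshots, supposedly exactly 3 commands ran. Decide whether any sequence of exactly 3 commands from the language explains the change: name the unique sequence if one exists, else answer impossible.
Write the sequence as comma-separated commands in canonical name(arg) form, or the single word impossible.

key: order matters: swapping arc(right, 1) and arc(left, 1) lands elsewhere
begin: (0, -3) facing W
1. arc(right, 1) → (-1, -2) facing N
2. straight(3) → (-1, 1) facing N
3. arc(left, 1) → (-2, 2) facing W
no other 3-command option fits: unique.

arc(right, 1), straight(3), arc(left, 1)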